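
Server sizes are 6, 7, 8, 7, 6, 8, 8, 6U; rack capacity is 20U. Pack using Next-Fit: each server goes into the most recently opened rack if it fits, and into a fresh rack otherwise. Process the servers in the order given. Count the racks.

4

Put 6U in rack 1; 14U remain.
Put 7U in rack 1; 7U remain.
Put 8U in rack 2; 12U remain.
Put 7U in rack 2; 5U remain.
Put 6U in rack 3; 14U remain.
Put 8U in rack 3; 6U remain.
Put 8U in rack 4; 12U remain.
Put 6U in rack 4; 6U remain.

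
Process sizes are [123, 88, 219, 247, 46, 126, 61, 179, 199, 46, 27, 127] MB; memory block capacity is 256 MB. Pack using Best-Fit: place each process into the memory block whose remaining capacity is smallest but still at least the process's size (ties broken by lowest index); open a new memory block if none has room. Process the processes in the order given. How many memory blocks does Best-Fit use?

Put 123 MB in memory block 1; 133 MB remain.
Put 88 MB in memory block 1; 45 MB remain.
Put 219 MB in memory block 2; 37 MB remain.
Put 247 MB in memory block 3; 9 MB remain.
Put 46 MB in memory block 4; 210 MB remain.
Put 126 MB in memory block 4; 84 MB remain.
Put 61 MB in memory block 4; 23 MB remain.
Put 179 MB in memory block 5; 77 MB remain.
Put 199 MB in memory block 6; 57 MB remain.
Put 46 MB in memory block 6; 11 MB remain.
Put 27 MB in memory block 2; 10 MB remain.
Put 127 MB in memory block 7; 129 MB remain.

7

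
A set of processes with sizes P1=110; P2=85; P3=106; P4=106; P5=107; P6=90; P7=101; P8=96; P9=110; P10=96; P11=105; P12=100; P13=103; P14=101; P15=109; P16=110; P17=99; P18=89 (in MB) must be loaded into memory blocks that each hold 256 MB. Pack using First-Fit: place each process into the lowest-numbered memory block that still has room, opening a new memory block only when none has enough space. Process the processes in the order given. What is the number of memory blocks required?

9 memory blocks

P1 (110 MB) → memory block 1 (remaining 146 MB)
P2 (85 MB) → memory block 1 (remaining 61 MB)
P3 (106 MB) → memory block 2 (remaining 150 MB)
P4 (106 MB) → memory block 2 (remaining 44 MB)
P5 (107 MB) → memory block 3 (remaining 149 MB)
P6 (90 MB) → memory block 3 (remaining 59 MB)
P7 (101 MB) → memory block 4 (remaining 155 MB)
P8 (96 MB) → memory block 4 (remaining 59 MB)
P9 (110 MB) → memory block 5 (remaining 146 MB)
P10 (96 MB) → memory block 5 (remaining 50 MB)
P11 (105 MB) → memory block 6 (remaining 151 MB)
P12 (100 MB) → memory block 6 (remaining 51 MB)
P13 (103 MB) → memory block 7 (remaining 153 MB)
P14 (101 MB) → memory block 7 (remaining 52 MB)
P15 (109 MB) → memory block 8 (remaining 147 MB)
P16 (110 MB) → memory block 8 (remaining 37 MB)
P17 (99 MB) → memory block 9 (remaining 157 MB)
P18 (89 MB) → memory block 9 (remaining 68 MB)
Final memory blocks: [110,85] [106,106] [107,90] [101,96] [110,96] [105,100] [103,101] [109,110] [99,89].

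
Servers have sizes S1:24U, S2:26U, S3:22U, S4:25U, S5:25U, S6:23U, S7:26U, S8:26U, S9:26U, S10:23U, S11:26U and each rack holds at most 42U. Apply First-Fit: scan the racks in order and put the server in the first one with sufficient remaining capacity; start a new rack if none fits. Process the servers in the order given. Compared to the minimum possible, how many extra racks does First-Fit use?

First-Fit: [24] [26] [22] [25] [25] [23] [26] [26] [26] [23] [26] → 11 racks.
11 servers exceed 21U (half the capacity), and no two of those can share a rack, so at least 11 racks are needed.
So 11 is already optimal.

0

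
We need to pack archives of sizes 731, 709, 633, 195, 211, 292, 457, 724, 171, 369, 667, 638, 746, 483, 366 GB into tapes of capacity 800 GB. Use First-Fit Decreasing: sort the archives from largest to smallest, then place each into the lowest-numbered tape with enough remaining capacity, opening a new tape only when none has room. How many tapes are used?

11 tapes

Sorted descending: 746, 731, 724, 709, 667, 638, 633, 483, 457, 369, 366, 292, 211, 195, 171.
746 GB → tape 1 (remaining 54 GB)
731 GB → tape 2 (remaining 69 GB)
724 GB → tape 3 (remaining 76 GB)
709 GB → tape 4 (remaining 91 GB)
667 GB → tape 5 (remaining 133 GB)
638 GB → tape 6 (remaining 162 GB)
633 GB → tape 7 (remaining 167 GB)
483 GB → tape 8 (remaining 317 GB)
457 GB → tape 9 (remaining 343 GB)
369 GB → tape 10 (remaining 431 GB)
366 GB → tape 10 (remaining 65 GB)
292 GB → tape 8 (remaining 25 GB)
211 GB → tape 9 (remaining 132 GB)
195 GB → tape 11 (remaining 605 GB)
171 GB → tape 11 (remaining 434 GB)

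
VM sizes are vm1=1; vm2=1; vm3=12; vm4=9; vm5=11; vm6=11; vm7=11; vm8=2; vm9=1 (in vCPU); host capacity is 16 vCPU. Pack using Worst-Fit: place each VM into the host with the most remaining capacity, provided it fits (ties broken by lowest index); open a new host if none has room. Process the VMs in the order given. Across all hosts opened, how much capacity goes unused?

host 1: place vm1 (1 vCPU), 15 vCPU left
host 1: place vm2 (1 vCPU), 14 vCPU left
host 1: place vm3 (12 vCPU), 2 vCPU left
host 2: place vm4 (9 vCPU), 7 vCPU left
host 3: place vm5 (11 vCPU), 5 vCPU left
host 4: place vm6 (11 vCPU), 5 vCPU left
host 5: place vm7 (11 vCPU), 5 vCPU left
host 2: place vm8 (2 vCPU), 5 vCPU left
host 2: place vm9 (1 vCPU), 4 vCPU left
5 hosts × 16 vCPU = 80 vCPU; used 59 vCPU; unused 21 vCPU.

21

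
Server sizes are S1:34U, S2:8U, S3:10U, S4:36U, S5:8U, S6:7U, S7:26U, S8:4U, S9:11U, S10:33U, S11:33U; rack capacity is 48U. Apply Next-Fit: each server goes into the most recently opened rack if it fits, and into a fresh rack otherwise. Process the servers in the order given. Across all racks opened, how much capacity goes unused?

Put S1 (34U) in rack 1; 14U remain.
Put S2 (8U) in rack 1; 6U remain.
Put S3 (10U) in rack 2; 38U remain.
Put S4 (36U) in rack 2; 2U remain.
Put S5 (8U) in rack 3; 40U remain.
Put S6 (7U) in rack 3; 33U remain.
Put S7 (26U) in rack 3; 7U remain.
Put S8 (4U) in rack 3; 3U remain.
Put S9 (11U) in rack 4; 37U remain.
Put S10 (33U) in rack 4; 4U remain.
Put S11 (33U) in rack 5; 15U remain.
5 racks × 48U = 240U; used 210U; unused 30U.

30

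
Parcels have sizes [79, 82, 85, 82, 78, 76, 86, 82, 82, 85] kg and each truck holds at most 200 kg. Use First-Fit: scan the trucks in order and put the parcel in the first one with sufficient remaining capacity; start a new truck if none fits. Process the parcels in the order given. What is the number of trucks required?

truck 1: place 79 kg, 121 kg left
truck 1: place 82 kg, 39 kg left
truck 2: place 85 kg, 115 kg left
truck 2: place 82 kg, 33 kg left
truck 3: place 78 kg, 122 kg left
truck 3: place 76 kg, 46 kg left
truck 4: place 86 kg, 114 kg left
truck 4: place 82 kg, 32 kg left
truck 5: place 82 kg, 118 kg left
truck 5: place 85 kg, 33 kg left

5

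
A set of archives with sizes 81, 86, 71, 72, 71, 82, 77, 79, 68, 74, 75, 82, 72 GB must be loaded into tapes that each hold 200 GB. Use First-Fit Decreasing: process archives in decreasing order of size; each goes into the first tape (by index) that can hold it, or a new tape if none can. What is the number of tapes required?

Sorted descending: 86, 82, 82, 81, 79, 77, 75, 74, 72, 72, 71, 71, 68.
tape 1: place 86 GB, 114 GB left
tape 1: place 82 GB, 32 GB left
tape 2: place 82 GB, 118 GB left
tape 2: place 81 GB, 37 GB left
tape 3: place 79 GB, 121 GB left
tape 3: place 77 GB, 44 GB left
tape 4: place 75 GB, 125 GB left
tape 4: place 74 GB, 51 GB left
tape 5: place 72 GB, 128 GB left
tape 5: place 72 GB, 56 GB left
tape 6: place 71 GB, 129 GB left
tape 6: place 71 GB, 58 GB left
tape 7: place 68 GB, 132 GB left

7 tapes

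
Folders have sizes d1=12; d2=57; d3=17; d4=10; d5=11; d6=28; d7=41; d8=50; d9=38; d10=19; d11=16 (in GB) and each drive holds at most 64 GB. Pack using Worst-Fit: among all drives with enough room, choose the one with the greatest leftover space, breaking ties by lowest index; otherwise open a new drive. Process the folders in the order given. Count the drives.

Put d1 (12 GB) in drive 1; 52 GB remain.
Put d2 (57 GB) in drive 2; 7 GB remain.
Put d3 (17 GB) in drive 1; 35 GB remain.
Put d4 (10 GB) in drive 1; 25 GB remain.
Put d5 (11 GB) in drive 1; 14 GB remain.
Put d6 (28 GB) in drive 3; 36 GB remain.
Put d7 (41 GB) in drive 4; 23 GB remain.
Put d8 (50 GB) in drive 5; 14 GB remain.
Put d9 (38 GB) in drive 6; 26 GB remain.
Put d10 (19 GB) in drive 3; 17 GB remain.
Put d11 (16 GB) in drive 6; 10 GB remain.
Final drives: [12,17,10,11] [57] [28,19] [41] [50] [38,16].

6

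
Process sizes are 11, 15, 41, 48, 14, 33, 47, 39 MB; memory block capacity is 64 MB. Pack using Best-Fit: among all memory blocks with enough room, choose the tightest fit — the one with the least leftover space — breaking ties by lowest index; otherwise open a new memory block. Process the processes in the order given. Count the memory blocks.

5 memory blocks

memory block 1: place 11 MB, 53 MB left
memory block 1: place 15 MB, 38 MB left
memory block 2: place 41 MB, 23 MB left
memory block 3: place 48 MB, 16 MB left
memory block 3: place 14 MB, 2 MB left
memory block 1: place 33 MB, 5 MB left
memory block 4: place 47 MB, 17 MB left
memory block 5: place 39 MB, 25 MB left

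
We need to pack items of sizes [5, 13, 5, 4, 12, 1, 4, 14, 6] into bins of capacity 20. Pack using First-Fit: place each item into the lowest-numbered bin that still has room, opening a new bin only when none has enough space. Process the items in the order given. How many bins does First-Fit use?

bin 1: place 5, 15 left
bin 1: place 13, 2 left
bin 2: place 5, 15 left
bin 2: place 4, 11 left
bin 3: place 12, 8 left
bin 1: place 1, 1 left
bin 2: place 4, 7 left
bin 4: place 14, 6 left
bin 2: place 6, 1 left
Final bins: [5,13,1] [5,4,4,6] [12] [14].

4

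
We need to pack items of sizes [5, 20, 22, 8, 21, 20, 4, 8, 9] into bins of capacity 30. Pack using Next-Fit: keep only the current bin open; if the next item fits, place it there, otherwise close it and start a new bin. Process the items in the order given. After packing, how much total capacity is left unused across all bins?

Put 5 in bin 1; 25 remain.
Put 20 in bin 1; 5 remain.
Put 22 in bin 2; 8 remain.
Put 8 in bin 2; 0 remain.
Put 21 in bin 3; 9 remain.
Put 20 in bin 4; 10 remain.
Put 4 in bin 4; 6 remain.
Put 8 in bin 5; 22 remain.
Put 9 in bin 5; 13 remain.
5 bins × 30 = 150; used 117; unused 33.

33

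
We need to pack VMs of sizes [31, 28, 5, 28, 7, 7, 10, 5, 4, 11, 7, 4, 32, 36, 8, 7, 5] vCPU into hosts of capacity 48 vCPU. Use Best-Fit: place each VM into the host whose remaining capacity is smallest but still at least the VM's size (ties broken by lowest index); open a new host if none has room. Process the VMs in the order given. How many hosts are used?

host 1: place 31 vCPU, 17 vCPU left
host 2: place 28 vCPU, 20 vCPU left
host 1: place 5 vCPU, 12 vCPU left
host 3: place 28 vCPU, 20 vCPU left
host 1: place 7 vCPU, 5 vCPU left
host 2: place 7 vCPU, 13 vCPU left
host 2: place 10 vCPU, 3 vCPU left
host 1: place 5 vCPU, 0 vCPU left
host 3: place 4 vCPU, 16 vCPU left
host 3: place 11 vCPU, 5 vCPU left
host 4: place 7 vCPU, 41 vCPU left
host 3: place 4 vCPU, 1 vCPU left
host 4: place 32 vCPU, 9 vCPU left
host 5: place 36 vCPU, 12 vCPU left
host 4: place 8 vCPU, 1 vCPU left
host 5: place 7 vCPU, 5 vCPU left
host 5: place 5 vCPU, 0 vCPU left
Final hosts: [31,5,7,5] [28,7,10] [28,4,11,4] [7,32,8] [36,7,5].

5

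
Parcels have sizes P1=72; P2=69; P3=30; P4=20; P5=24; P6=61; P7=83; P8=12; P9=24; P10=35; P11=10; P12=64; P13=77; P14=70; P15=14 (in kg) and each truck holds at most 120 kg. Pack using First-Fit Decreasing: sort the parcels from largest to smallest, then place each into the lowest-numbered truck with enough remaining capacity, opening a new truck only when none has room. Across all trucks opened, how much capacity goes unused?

Sorted descending: 83, 77, 72, 70, 69, 64, 61, 35, 30, 24, 24, 20, 14, 12, 10.
truck 1: place 83 kg, 37 kg left
truck 2: place 77 kg, 43 kg left
truck 3: place 72 kg, 48 kg left
truck 4: place 70 kg, 50 kg left
truck 5: place 69 kg, 51 kg left
truck 6: place 64 kg, 56 kg left
truck 7: place 61 kg, 59 kg left
truck 1: place 35 kg, 2 kg left
truck 2: place 30 kg, 13 kg left
truck 3: place 24 kg, 24 kg left
truck 3: place 24 kg, 0 kg left
truck 4: place 20 kg, 30 kg left
truck 4: place 14 kg, 16 kg left
truck 2: place 12 kg, 1 kg left
truck 4: place 10 kg, 6 kg left
7 trucks × 120 kg = 840 kg; used 665 kg; unused 175 kg.

175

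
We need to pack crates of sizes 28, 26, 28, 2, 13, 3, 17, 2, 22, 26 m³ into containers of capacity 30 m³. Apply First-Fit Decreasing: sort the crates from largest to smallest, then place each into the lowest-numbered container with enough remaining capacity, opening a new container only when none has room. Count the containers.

6

Sorted descending: 28, 28, 26, 26, 22, 17, 13, 3, 2, 2.
28 m³ → container 1 (remaining 2 m³)
28 m³ → container 2 (remaining 2 m³)
26 m³ → container 3 (remaining 4 m³)
26 m³ → container 4 (remaining 4 m³)
22 m³ → container 5 (remaining 8 m³)
17 m³ → container 6 (remaining 13 m³)
13 m³ → container 6 (remaining 0 m³)
3 m³ → container 3 (remaining 1 m³)
2 m³ → container 1 (remaining 0 m³)
2 m³ → container 2 (remaining 0 m³)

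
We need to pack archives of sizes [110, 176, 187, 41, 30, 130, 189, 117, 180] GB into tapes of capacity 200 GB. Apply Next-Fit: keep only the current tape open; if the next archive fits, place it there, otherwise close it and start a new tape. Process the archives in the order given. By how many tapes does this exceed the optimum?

Next-Fit: [110] [176] [187] [41,30] [130] [189] [117] [180] → 8 tapes.
7 archives exceed 100 GB (half the capacity), and no two of those can share a tape, so at least 7 tapes are needed.
An optimal packing achieves that bound: [189] [187] [180] [176] [130,41] [117,30] [110] → 7 tapes.
Excess: 8 − 7 = 1.

1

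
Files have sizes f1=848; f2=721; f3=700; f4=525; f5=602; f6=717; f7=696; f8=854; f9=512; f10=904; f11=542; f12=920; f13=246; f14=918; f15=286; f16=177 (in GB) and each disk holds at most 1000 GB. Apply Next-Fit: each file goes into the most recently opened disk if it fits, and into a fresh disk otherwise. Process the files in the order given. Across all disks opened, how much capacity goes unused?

disk 1: place f1 (848 GB), 152 GB left
disk 2: place f2 (721 GB), 279 GB left
disk 3: place f3 (700 GB), 300 GB left
disk 4: place f4 (525 GB), 475 GB left
disk 5: place f5 (602 GB), 398 GB left
disk 6: place f6 (717 GB), 283 GB left
disk 7: place f7 (696 GB), 304 GB left
disk 8: place f8 (854 GB), 146 GB left
disk 9: place f9 (512 GB), 488 GB left
disk 10: place f10 (904 GB), 96 GB left
disk 11: place f11 (542 GB), 458 GB left
disk 12: place f12 (920 GB), 80 GB left
disk 13: place f13 (246 GB), 754 GB left
disk 14: place f14 (918 GB), 82 GB left
disk 15: place f15 (286 GB), 714 GB left
disk 15: place f16 (177 GB), 537 GB left
15 disks × 1000 GB = 15000 GB; used 10168 GB; unused 4832 GB.

4832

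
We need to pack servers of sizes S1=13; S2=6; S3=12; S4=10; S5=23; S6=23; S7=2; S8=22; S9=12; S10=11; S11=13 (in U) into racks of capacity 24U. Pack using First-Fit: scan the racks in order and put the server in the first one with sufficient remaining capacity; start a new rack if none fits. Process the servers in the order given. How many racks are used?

7 racks

rack 1: place S1 (13U), 11U left
rack 1: place S2 (6U), 5U left
rack 2: place S3 (12U), 12U left
rack 2: place S4 (10U), 2U left
rack 3: place S5 (23U), 1U left
rack 4: place S6 (23U), 1U left
rack 1: place S7 (2U), 3U left
rack 5: place S8 (22U), 2U left
rack 6: place S9 (12U), 12U left
rack 6: place S10 (11U), 1U left
rack 7: place S11 (13U), 11U left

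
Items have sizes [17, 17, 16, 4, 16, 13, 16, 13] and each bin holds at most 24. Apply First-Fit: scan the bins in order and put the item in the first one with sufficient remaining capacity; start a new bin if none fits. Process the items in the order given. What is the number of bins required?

17 → bin 1 (remaining 7)
17 → bin 2 (remaining 7)
16 → bin 3 (remaining 8)
4 → bin 1 (remaining 3)
16 → bin 4 (remaining 8)
13 → bin 5 (remaining 11)
16 → bin 6 (remaining 8)
13 → bin 7 (remaining 11)

7 bins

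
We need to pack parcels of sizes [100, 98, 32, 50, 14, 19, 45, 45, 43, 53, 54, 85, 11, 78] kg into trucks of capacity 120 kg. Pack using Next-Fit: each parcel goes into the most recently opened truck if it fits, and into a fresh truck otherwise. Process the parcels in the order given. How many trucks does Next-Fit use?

8

100 kg → truck 1 (remaining 20 kg)
98 kg → truck 2 (remaining 22 kg)
32 kg → truck 3 (remaining 88 kg)
50 kg → truck 3 (remaining 38 kg)
14 kg → truck 3 (remaining 24 kg)
19 kg → truck 3 (remaining 5 kg)
45 kg → truck 4 (remaining 75 kg)
45 kg → truck 4 (remaining 30 kg)
43 kg → truck 5 (remaining 77 kg)
53 kg → truck 5 (remaining 24 kg)
54 kg → truck 6 (remaining 66 kg)
85 kg → truck 7 (remaining 35 kg)
11 kg → truck 7 (remaining 24 kg)
78 kg → truck 8 (remaining 42 kg)
Final trucks: [100] [98] [32,50,14,19] [45,45] [43,53] [54] [85,11] [78].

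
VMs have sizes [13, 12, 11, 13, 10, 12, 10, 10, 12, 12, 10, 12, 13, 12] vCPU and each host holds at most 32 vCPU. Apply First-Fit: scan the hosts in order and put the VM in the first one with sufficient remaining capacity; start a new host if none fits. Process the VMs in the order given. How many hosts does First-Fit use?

6

Put 13 vCPU in host 1; 19 vCPU remain.
Put 12 vCPU in host 1; 7 vCPU remain.
Put 11 vCPU in host 2; 21 vCPU remain.
Put 13 vCPU in host 2; 8 vCPU remain.
Put 10 vCPU in host 3; 22 vCPU remain.
Put 12 vCPU in host 3; 10 vCPU remain.
Put 10 vCPU in host 3; 0 vCPU remain.
Put 10 vCPU in host 4; 22 vCPU remain.
Put 12 vCPU in host 4; 10 vCPU remain.
Put 12 vCPU in host 5; 20 vCPU remain.
Put 10 vCPU in host 4; 0 vCPU remain.
Put 12 vCPU in host 5; 8 vCPU remain.
Put 13 vCPU in host 6; 19 vCPU remain.
Put 12 vCPU in host 6; 7 vCPU remain.
Final hosts: [13,12] [11,13] [10,12,10] [10,12,10] [12,12] [13,12].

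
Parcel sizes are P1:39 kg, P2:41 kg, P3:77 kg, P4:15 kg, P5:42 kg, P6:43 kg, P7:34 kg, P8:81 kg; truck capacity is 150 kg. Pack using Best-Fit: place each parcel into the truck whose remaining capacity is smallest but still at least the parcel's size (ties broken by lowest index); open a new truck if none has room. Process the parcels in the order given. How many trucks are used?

3

Put P1 (39 kg) in truck 1; 111 kg remain.
Put P2 (41 kg) in truck 1; 70 kg remain.
Put P3 (77 kg) in truck 2; 73 kg remain.
Put P4 (15 kg) in truck 1; 55 kg remain.
Put P5 (42 kg) in truck 1; 13 kg remain.
Put P6 (43 kg) in truck 2; 30 kg remain.
Put P7 (34 kg) in truck 3; 116 kg remain.
Put P8 (81 kg) in truck 3; 35 kg remain.
Final trucks: [39,41,15,42] [77,43] [34,81].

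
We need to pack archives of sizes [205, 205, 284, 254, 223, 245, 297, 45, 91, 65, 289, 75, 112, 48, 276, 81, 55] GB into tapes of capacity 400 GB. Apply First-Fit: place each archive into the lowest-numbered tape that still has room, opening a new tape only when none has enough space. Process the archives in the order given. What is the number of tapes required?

Put 205 GB in tape 1; 195 GB remain.
Put 205 GB in tape 2; 195 GB remain.
Put 284 GB in tape 3; 116 GB remain.
Put 254 GB in tape 4; 146 GB remain.
Put 223 GB in tape 5; 177 GB remain.
Put 245 GB in tape 6; 155 GB remain.
Put 297 GB in tape 7; 103 GB remain.
Put 45 GB in tape 1; 150 GB remain.
Put 91 GB in tape 1; 59 GB remain.
Put 65 GB in tape 2; 130 GB remain.
Put 289 GB in tape 8; 111 GB remain.
Put 75 GB in tape 2; 55 GB remain.
Put 112 GB in tape 3; 4 GB remain.
Put 48 GB in tape 1; 11 GB remain.
Put 276 GB in tape 9; 124 GB remain.
Put 81 GB in tape 4; 65 GB remain.
Put 55 GB in tape 2; 0 GB remain.

9 tapes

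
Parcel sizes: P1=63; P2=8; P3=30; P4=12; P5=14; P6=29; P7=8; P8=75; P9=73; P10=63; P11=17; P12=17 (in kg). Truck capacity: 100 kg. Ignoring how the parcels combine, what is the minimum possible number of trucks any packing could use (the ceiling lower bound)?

5 trucks

Total size = 63 + 8 + 30 + 12 + 14 + 29 + 8 + 75 + 73 + 63 + 17 + 17 = 409 kg.
⌈409 / 100⌉ = 5.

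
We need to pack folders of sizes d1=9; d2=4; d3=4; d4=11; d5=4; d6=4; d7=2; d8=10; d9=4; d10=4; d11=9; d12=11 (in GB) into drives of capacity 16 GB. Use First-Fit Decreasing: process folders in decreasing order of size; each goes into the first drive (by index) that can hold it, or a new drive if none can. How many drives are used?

Sorted descending: 11, 11, 10, 9, 9, 4, 4, 4, 4, 4, 4, 2.
drive 1: place 11 GB, 5 GB left
drive 2: place 11 GB, 5 GB left
drive 3: place 10 GB, 6 GB left
drive 4: place 9 GB, 7 GB left
drive 5: place 9 GB, 7 GB left
drive 1: place 4 GB, 1 GB left
drive 2: place 4 GB, 1 GB left
drive 3: place 4 GB, 2 GB left
drive 4: place 4 GB, 3 GB left
drive 5: place 4 GB, 3 GB left
drive 6: place 4 GB, 12 GB left
drive 3: place 2 GB, 0 GB left
Final drives: [11,4] [11,4] [10,4,2] [9,4] [9,4] [4].

6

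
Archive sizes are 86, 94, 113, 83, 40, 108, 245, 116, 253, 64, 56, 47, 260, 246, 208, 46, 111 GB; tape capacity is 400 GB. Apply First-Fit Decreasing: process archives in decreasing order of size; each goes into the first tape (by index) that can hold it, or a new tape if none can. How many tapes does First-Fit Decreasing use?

6

Sorted descending: 260, 253, 246, 245, 208, 116, 113, 111, 108, 94, 86, 83, 64, 56, 47, 46, 40.
Put 260 GB in tape 1; 140 GB remain.
Put 253 GB in tape 2; 147 GB remain.
Put 246 GB in tape 3; 154 GB remain.
Put 245 GB in tape 4; 155 GB remain.
Put 208 GB in tape 5; 192 GB remain.
Put 116 GB in tape 1; 24 GB remain.
Put 113 GB in tape 2; 34 GB remain.
Put 111 GB in tape 3; 43 GB remain.
Put 108 GB in tape 4; 47 GB remain.
Put 94 GB in tape 5; 98 GB remain.
Put 86 GB in tape 5; 12 GB remain.
Put 83 GB in tape 6; 317 GB remain.
Put 64 GB in tape 6; 253 GB remain.
Put 56 GB in tape 6; 197 GB remain.
Put 47 GB in tape 4; 0 GB remain.
Put 46 GB in tape 6; 151 GB remain.
Put 40 GB in tape 3; 3 GB remain.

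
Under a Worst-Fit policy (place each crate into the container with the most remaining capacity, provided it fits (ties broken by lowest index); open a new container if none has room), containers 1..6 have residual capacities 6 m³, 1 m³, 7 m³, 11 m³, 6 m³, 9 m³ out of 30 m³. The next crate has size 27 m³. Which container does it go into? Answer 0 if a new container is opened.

0

No container has ≥ 27 m³ free, so a new container is opened.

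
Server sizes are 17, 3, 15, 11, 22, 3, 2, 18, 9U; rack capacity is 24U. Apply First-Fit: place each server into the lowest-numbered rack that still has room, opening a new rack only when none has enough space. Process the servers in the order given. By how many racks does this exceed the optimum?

First-Fit: [17,3,3] [15,2] [11,9] [22] [18] → 5 racks.
Total size 100U; any packing needs at least ⌈100/24⌉ = 5 racks.
So 5 is already optimal.

0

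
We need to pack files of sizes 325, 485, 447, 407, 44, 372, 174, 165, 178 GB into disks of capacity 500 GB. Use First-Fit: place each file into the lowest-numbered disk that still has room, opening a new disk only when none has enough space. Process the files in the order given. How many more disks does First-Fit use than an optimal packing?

1

First-Fit: [325,44] [485] [447] [407] [372] [174,165] [178] → 7 disks.
Total size 2597 GB; any packing needs at least ⌈2597/500⌉ = 6 disks.
An optimal packing achieves that bound: [485] [447,44] [407] [372] [325,174] [178,165] → 6 disks.
Excess: 7 − 6 = 1.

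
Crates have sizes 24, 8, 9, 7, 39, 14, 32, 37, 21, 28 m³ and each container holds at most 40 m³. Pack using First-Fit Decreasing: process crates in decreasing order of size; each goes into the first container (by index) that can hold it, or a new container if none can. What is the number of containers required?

6

Sorted descending: 39, 37, 32, 28, 24, 21, 14, 9, 8, 7.
39 m³ → container 1 (remaining 1 m³)
37 m³ → container 2 (remaining 3 m³)
32 m³ → container 3 (remaining 8 m³)
28 m³ → container 4 (remaining 12 m³)
24 m³ → container 5 (remaining 16 m³)
21 m³ → container 6 (remaining 19 m³)
14 m³ → container 5 (remaining 2 m³)
9 m³ → container 4 (remaining 3 m³)
8 m³ → container 3 (remaining 0 m³)
7 m³ → container 6 (remaining 12 m³)
Final containers: [39] [37] [32,8] [28,9] [24,14] [21,7].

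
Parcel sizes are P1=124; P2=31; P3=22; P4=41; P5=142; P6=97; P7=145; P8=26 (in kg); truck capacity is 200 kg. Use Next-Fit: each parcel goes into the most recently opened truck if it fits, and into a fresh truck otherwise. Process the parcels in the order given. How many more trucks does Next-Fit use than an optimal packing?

0

Next-Fit: [124,31,22] [41,142] [97] [145,26] → 4 trucks.
Total size 628 kg; any packing needs at least ⌈628/200⌉ = 4 trucks.
So 4 is already optimal.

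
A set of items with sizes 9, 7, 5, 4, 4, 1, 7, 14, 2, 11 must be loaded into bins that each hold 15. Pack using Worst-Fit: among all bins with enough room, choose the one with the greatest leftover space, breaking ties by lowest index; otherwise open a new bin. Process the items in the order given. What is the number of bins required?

bin 1: place 9, 6 left
bin 2: place 7, 8 left
bin 2: place 5, 3 left
bin 1: place 4, 2 left
bin 3: place 4, 11 left
bin 3: place 1, 10 left
bin 3: place 7, 3 left
bin 4: place 14, 1 left
bin 2: place 2, 1 left
bin 5: place 11, 4 left
Final bins: [9,4] [7,5,2] [4,1,7] [14] [11].

5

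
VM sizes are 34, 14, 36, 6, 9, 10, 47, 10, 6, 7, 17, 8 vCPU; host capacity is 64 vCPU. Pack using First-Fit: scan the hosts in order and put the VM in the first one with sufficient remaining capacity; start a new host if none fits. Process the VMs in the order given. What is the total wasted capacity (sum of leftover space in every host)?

host 1: place 34 vCPU, 30 vCPU left
host 1: place 14 vCPU, 16 vCPU left
host 2: place 36 vCPU, 28 vCPU left
host 1: place 6 vCPU, 10 vCPU left
host 1: place 9 vCPU, 1 vCPU left
host 2: place 10 vCPU, 18 vCPU left
host 3: place 47 vCPU, 17 vCPU left
host 2: place 10 vCPU, 8 vCPU left
host 2: place 6 vCPU, 2 vCPU left
host 3: place 7 vCPU, 10 vCPU left
host 4: place 17 vCPU, 47 vCPU left
host 3: place 8 vCPU, 2 vCPU left
4 hosts × 64 vCPU = 256 vCPU; used 204 vCPU; unused 52 vCPU.

52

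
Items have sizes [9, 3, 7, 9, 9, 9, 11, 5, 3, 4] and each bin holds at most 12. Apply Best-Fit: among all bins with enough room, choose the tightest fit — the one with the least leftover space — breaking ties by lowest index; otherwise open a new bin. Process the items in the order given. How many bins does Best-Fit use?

bin 1: place 9, 3 left
bin 1: place 3, 0 left
bin 2: place 7, 5 left
bin 3: place 9, 3 left
bin 4: place 9, 3 left
bin 5: place 9, 3 left
bin 6: place 11, 1 left
bin 2: place 5, 0 left
bin 3: place 3, 0 left
bin 7: place 4, 8 left
Final bins: [9,3] [7,5] [9,3] [9] [9] [11] [4].

7 bins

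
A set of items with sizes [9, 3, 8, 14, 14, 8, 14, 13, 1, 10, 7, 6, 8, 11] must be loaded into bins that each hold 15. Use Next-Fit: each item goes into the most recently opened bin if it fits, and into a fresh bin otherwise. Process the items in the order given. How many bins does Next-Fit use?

11

Put 9 in bin 1; 6 remain.
Put 3 in bin 1; 3 remain.
Put 8 in bin 2; 7 remain.
Put 14 in bin 3; 1 remain.
Put 14 in bin 4; 1 remain.
Put 8 in bin 5; 7 remain.
Put 14 in bin 6; 1 remain.
Put 13 in bin 7; 2 remain.
Put 1 in bin 7; 1 remain.
Put 10 in bin 8; 5 remain.
Put 7 in bin 9; 8 remain.
Put 6 in bin 9; 2 remain.
Put 8 in bin 10; 7 remain.
Put 11 in bin 11; 4 remain.
Final bins: [9,3] [8] [14] [14] [8] [14] [13,1] [10] [7,6] [8] [11].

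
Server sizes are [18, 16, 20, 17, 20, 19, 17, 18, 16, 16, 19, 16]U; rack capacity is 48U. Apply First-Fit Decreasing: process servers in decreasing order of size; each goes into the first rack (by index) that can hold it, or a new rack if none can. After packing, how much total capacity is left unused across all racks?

Sorted descending: 20, 20, 19, 19, 18, 18, 17, 17, 16, 16, 16, 16.
rack 1: place 20U, 28U left
rack 1: place 20U, 8U left
rack 2: place 19U, 29U left
rack 2: place 19U, 10U left
rack 3: place 18U, 30U left
rack 3: place 18U, 12U left
rack 4: place 17U, 31U left
rack 4: place 17U, 14U left
rack 5: place 16U, 32U left
rack 5: place 16U, 16U left
rack 5: place 16U, 0U left
rack 6: place 16U, 32U left
6 racks × 48U = 288U; used 212U; unused 76U.

76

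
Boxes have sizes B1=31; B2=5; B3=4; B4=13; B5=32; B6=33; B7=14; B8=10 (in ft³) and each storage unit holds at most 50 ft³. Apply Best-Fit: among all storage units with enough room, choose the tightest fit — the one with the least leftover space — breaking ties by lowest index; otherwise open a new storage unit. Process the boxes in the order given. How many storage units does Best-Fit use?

B1 (31 ft³) → storage unit 1 (remaining 19 ft³)
B2 (5 ft³) → storage unit 1 (remaining 14 ft³)
B3 (4 ft³) → storage unit 1 (remaining 10 ft³)
B4 (13 ft³) → storage unit 2 (remaining 37 ft³)
B5 (32 ft³) → storage unit 2 (remaining 5 ft³)
B6 (33 ft³) → storage unit 3 (remaining 17 ft³)
B7 (14 ft³) → storage unit 3 (remaining 3 ft³)
B8 (10 ft³) → storage unit 1 (remaining 0 ft³)
Final storage units: [31,5,4,10] [13,32] [33,14].

3 storage units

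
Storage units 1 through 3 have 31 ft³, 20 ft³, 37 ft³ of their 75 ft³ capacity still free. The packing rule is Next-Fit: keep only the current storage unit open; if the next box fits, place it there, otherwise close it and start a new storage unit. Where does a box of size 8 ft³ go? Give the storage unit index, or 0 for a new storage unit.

3

Next-Fit only looks at storage unit 3, which has 37 ft³ free.
8 ft³ fits there.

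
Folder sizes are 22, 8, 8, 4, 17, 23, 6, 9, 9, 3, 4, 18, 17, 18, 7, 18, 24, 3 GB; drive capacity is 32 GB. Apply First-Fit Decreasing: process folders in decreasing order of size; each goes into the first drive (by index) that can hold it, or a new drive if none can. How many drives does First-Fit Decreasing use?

Sorted descending: 24, 23, 22, 18, 18, 18, 17, 17, 9, 9, 8, 8, 7, 6, 4, 4, 3, 3.
24 GB → drive 1 (remaining 8 GB)
23 GB → drive 2 (remaining 9 GB)
22 GB → drive 3 (remaining 10 GB)
18 GB → drive 4 (remaining 14 GB)
18 GB → drive 5 (remaining 14 GB)
18 GB → drive 6 (remaining 14 GB)
17 GB → drive 7 (remaining 15 GB)
17 GB → drive 8 (remaining 15 GB)
9 GB → drive 2 (remaining 0 GB)
9 GB → drive 3 (remaining 1 GB)
8 GB → drive 1 (remaining 0 GB)
8 GB → drive 4 (remaining 6 GB)
7 GB → drive 5 (remaining 7 GB)
6 GB → drive 4 (remaining 0 GB)
4 GB → drive 5 (remaining 3 GB)
4 GB → drive 6 (remaining 10 GB)
3 GB → drive 5 (remaining 0 GB)
3 GB → drive 6 (remaining 7 GB)

8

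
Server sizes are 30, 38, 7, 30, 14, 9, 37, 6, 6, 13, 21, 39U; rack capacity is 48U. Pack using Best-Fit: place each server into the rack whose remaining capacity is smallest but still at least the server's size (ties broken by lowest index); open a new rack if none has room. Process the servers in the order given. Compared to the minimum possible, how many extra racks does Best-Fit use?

0

Best-Fit: [30,14] [38,7] [30,9,6] [37,6] [13,21] [39] → 6 racks.
Total size 250U; any packing needs at least ⌈250/48⌉ = 6 racks.
So 6 is already optimal.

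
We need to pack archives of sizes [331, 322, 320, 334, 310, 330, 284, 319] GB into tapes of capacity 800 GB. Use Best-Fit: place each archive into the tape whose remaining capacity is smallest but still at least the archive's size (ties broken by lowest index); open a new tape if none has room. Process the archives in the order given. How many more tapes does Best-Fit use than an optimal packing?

Best-Fit: [331,322] [320,334] [310,330] [284,319] → 4 tapes.
Total size 2550 GB; any packing needs at least ⌈2550/800⌉ = 4 tapes.
So 4 is already optimal.

0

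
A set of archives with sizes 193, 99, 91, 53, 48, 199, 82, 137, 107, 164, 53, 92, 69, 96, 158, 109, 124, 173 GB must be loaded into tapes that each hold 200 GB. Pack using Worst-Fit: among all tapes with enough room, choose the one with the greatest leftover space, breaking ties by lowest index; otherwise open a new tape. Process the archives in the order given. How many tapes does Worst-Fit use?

13

tape 1: place 193 GB, 7 GB left
tape 2: place 99 GB, 101 GB left
tape 2: place 91 GB, 10 GB left
tape 3: place 53 GB, 147 GB left
tape 3: place 48 GB, 99 GB left
tape 4: place 199 GB, 1 GB left
tape 3: place 82 GB, 17 GB left
tape 5: place 137 GB, 63 GB left
tape 6: place 107 GB, 93 GB left
tape 7: place 164 GB, 36 GB left
tape 6: place 53 GB, 40 GB left
tape 8: place 92 GB, 108 GB left
tape 8: place 69 GB, 39 GB left
tape 9: place 96 GB, 104 GB left
tape 10: place 158 GB, 42 GB left
tape 11: place 109 GB, 91 GB left
tape 12: place 124 GB, 76 GB left
tape 13: place 173 GB, 27 GB left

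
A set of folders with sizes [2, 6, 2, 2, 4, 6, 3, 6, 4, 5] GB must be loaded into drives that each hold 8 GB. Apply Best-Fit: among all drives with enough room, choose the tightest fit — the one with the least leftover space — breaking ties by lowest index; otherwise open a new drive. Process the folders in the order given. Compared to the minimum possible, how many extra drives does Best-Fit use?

1

Best-Fit: [2,6] [2,2,4] [6] [3,4] [6] [5] → 6 drives.
Total size 40 GB; any packing needs at least ⌈40/8⌉ = 5 drives.
An optimal packing achieves that bound: [6,2] [6,2] [6,2] [5,3] [4,4] → 5 drives.
Excess: 6 − 5 = 1.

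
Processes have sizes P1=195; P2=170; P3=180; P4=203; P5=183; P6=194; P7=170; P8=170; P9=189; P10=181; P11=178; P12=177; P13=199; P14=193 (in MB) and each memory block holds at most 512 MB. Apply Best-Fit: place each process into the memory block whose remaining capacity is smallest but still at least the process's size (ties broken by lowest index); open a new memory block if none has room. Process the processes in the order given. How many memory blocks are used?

7

memory block 1: place P1 (195 MB), 317 MB left
memory block 1: place P2 (170 MB), 147 MB left
memory block 2: place P3 (180 MB), 332 MB left
memory block 2: place P4 (203 MB), 129 MB left
memory block 3: place P5 (183 MB), 329 MB left
memory block 3: place P6 (194 MB), 135 MB left
memory block 4: place P7 (170 MB), 342 MB left
memory block 4: place P8 (170 MB), 172 MB left
memory block 5: place P9 (189 MB), 323 MB left
memory block 5: place P10 (181 MB), 142 MB left
memory block 6: place P11 (178 MB), 334 MB left
memory block 6: place P12 (177 MB), 157 MB left
memory block 7: place P13 (199 MB), 313 MB left
memory block 7: place P14 (193 MB), 120 MB left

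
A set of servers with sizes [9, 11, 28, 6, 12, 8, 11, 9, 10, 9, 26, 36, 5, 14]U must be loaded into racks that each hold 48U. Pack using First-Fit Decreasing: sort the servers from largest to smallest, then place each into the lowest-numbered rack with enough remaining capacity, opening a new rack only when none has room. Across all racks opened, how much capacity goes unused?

46

Sorted descending: 36, 28, 26, 14, 12, 11, 11, 10, 9, 9, 9, 8, 6, 5.
Put 36U in rack 1; 12U remain.
Put 28U in rack 2; 20U remain.
Put 26U in rack 3; 22U remain.
Put 14U in rack 2; 6U remain.
Put 12U in rack 1; 0U remain.
Put 11U in rack 3; 11U remain.
Put 11U in rack 3; 0U remain.
Put 10U in rack 4; 38U remain.
Put 9U in rack 4; 29U remain.
Put 9U in rack 4; 20U remain.
Put 9U in rack 4; 11U remain.
Put 8U in rack 4; 3U remain.
Put 6U in rack 2; 0U remain.
Put 5U in rack 5; 43U remain.
5 racks × 48U = 240U; used 194U; unused 46U.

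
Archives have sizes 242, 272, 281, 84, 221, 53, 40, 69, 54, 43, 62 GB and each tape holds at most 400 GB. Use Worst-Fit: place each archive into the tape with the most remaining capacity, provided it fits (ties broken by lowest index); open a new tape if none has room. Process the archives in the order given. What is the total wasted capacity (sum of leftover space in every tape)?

179

242 GB → tape 1 (remaining 158 GB)
272 GB → tape 2 (remaining 128 GB)
281 GB → tape 3 (remaining 119 GB)
84 GB → tape 1 (remaining 74 GB)
221 GB → tape 4 (remaining 179 GB)
53 GB → tape 4 (remaining 126 GB)
40 GB → tape 2 (remaining 88 GB)
69 GB → tape 4 (remaining 57 GB)
54 GB → tape 3 (remaining 65 GB)
43 GB → tape 2 (remaining 45 GB)
62 GB → tape 1 (remaining 12 GB)
4 tapes × 400 GB = 1600 GB; used 1421 GB; unused 179 GB.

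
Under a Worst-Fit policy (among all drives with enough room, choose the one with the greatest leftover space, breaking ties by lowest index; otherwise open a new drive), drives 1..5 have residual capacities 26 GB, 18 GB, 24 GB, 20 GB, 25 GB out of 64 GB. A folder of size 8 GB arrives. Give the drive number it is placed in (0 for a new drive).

1

Drives with room: drive 1 (26 GB), drive 2 (18 GB), drive 3 (24 GB), drive 4 (20 GB), drive 5 (25 GB).
Most room is drive 1 with 26 GB free.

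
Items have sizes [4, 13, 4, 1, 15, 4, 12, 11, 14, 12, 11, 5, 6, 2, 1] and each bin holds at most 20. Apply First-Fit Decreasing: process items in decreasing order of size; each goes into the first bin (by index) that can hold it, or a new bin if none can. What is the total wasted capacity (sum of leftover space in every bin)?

25

Sorted descending: 15, 14, 13, 12, 12, 11, 11, 6, 5, 4, 4, 4, 2, 1, 1.
bin 1: place 15, 5 left
bin 2: place 14, 6 left
bin 3: place 13, 7 left
bin 4: place 12, 8 left
bin 5: place 12, 8 left
bin 6: place 11, 9 left
bin 7: place 11, 9 left
bin 2: place 6, 0 left
bin 1: place 5, 0 left
bin 3: place 4, 3 left
bin 4: place 4, 4 left
bin 4: place 4, 0 left
bin 3: place 2, 1 left
bin 3: place 1, 0 left
bin 5: place 1, 7 left
7 bins × 20 = 140; used 115; unused 25.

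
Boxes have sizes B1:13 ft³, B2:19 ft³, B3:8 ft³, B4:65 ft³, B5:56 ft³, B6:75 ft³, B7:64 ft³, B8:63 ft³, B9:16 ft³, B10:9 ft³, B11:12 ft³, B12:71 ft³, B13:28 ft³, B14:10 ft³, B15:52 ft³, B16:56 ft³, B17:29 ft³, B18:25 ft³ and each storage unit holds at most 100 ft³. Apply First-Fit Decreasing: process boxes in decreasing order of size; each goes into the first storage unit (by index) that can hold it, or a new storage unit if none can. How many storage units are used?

Sorted descending: 75, 71, 65, 64, 63, 56, 56, 52, 29, 28, 25, 19, 16, 13, 12, 10, 9, 8.
75 ft³ → storage unit 1 (remaining 25 ft³)
71 ft³ → storage unit 2 (remaining 29 ft³)
65 ft³ → storage unit 3 (remaining 35 ft³)
64 ft³ → storage unit 4 (remaining 36 ft³)
63 ft³ → storage unit 5 (remaining 37 ft³)
56 ft³ → storage unit 6 (remaining 44 ft³)
56 ft³ → storage unit 7 (remaining 44 ft³)
52 ft³ → storage unit 8 (remaining 48 ft³)
29 ft³ → storage unit 2 (remaining 0 ft³)
28 ft³ → storage unit 3 (remaining 7 ft³)
25 ft³ → storage unit 1 (remaining 0 ft³)
19 ft³ → storage unit 4 (remaining 17 ft³)
16 ft³ → storage unit 4 (remaining 1 ft³)
13 ft³ → storage unit 5 (remaining 24 ft³)
12 ft³ → storage unit 5 (remaining 12 ft³)
10 ft³ → storage unit 5 (remaining 2 ft³)
9 ft³ → storage unit 6 (remaining 35 ft³)
8 ft³ → storage unit 6 (remaining 27 ft³)
Final storage units: [75,25] [71,29] [65,28] [64,19,16] [63,13,12,10] [56,9,8] [56] [52].

8 storage units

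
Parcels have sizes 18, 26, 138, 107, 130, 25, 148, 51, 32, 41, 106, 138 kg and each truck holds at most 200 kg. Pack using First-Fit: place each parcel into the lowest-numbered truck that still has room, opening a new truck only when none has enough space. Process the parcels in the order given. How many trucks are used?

truck 1: place 18 kg, 182 kg left
truck 1: place 26 kg, 156 kg left
truck 1: place 138 kg, 18 kg left
truck 2: place 107 kg, 93 kg left
truck 3: place 130 kg, 70 kg left
truck 2: place 25 kg, 68 kg left
truck 4: place 148 kg, 52 kg left
truck 2: place 51 kg, 17 kg left
truck 3: place 32 kg, 38 kg left
truck 4: place 41 kg, 11 kg left
truck 5: place 106 kg, 94 kg left
truck 6: place 138 kg, 62 kg left

6 trucks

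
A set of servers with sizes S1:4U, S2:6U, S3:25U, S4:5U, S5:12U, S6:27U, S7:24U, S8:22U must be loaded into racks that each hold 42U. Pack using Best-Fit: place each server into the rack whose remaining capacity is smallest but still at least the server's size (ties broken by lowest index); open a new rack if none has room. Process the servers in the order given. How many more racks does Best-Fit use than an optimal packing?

Best-Fit: [4,6,25,5] [12,27] [24] [22] → 4 racks.
4 servers exceed 21U (half the capacity), and no two of those can share a rack, so at least 4 racks are needed.
So 4 is already optimal.

0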